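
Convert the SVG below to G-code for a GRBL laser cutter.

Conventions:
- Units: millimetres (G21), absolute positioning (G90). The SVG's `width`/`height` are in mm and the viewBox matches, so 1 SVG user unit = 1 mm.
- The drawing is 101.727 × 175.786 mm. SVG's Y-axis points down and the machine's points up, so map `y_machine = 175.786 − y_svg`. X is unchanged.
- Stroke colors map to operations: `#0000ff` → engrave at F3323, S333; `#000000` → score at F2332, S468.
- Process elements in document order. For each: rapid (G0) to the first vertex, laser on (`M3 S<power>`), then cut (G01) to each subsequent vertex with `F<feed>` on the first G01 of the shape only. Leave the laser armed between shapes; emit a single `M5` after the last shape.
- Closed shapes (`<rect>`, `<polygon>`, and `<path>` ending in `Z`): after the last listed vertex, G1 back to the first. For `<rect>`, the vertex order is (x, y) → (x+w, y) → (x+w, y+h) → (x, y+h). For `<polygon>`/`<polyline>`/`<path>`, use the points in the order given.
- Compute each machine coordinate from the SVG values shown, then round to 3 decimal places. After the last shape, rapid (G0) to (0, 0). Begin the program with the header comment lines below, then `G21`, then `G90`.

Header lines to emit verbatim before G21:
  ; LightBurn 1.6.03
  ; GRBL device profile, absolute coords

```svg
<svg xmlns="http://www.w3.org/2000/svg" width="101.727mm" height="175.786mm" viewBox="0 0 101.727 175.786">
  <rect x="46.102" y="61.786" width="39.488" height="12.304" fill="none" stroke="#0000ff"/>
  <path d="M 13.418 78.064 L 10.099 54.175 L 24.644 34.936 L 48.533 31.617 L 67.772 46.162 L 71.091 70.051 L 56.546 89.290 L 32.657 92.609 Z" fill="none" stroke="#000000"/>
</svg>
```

viewBox `0 0 101.727 175.786` with mm width/height → 1 unit = 1 mm. Flip: y_m = 175.786 − y_svg.

**Shape 1** — `<rect>` rectangle, stroke `#0000ff` → engrave (S333, F3323). Machine vertices: (46.102,114.000) → (85.590,114.000) → (85.590,101.696) → (46.102,101.696) → (46.102,114.000). Closed: final G1 returns to the first vertex.

**Shape 2** — `<path>` regular polygon, stroke `#000000` → score (S468, F2332). Machine vertices: (13.418,97.722) → (10.099,121.611) → (24.644,140.850) → (48.533,144.169) → (67.772,129.624) → (71.091,105.735) → (56.546,86.496) → (32.657,83.177) → (13.418,97.722). Closed: final G1 returns to the first vertex.

; LightBurn 1.6.03
; GRBL device profile, absolute coords
G21
G90
G0 X46.102 Y114.000
M3 S333
G01 X85.590 Y114.000 F3323
G01 X85.590 Y101.696
G01 X46.102 Y101.696
G01 X46.102 Y114.000
G0 X13.418 Y97.722
M3 S468
G01 X10.099 Y121.611 F2332
G01 X24.644 Y140.850
G01 X48.533 Y144.169
G01 X67.772 Y129.624
G01 X71.091 Y105.735
G01 X56.546 Y86.496
G01 X32.657 Y83.177
G01 X13.418 Y97.722
M5
G0 X0.000 Y0.000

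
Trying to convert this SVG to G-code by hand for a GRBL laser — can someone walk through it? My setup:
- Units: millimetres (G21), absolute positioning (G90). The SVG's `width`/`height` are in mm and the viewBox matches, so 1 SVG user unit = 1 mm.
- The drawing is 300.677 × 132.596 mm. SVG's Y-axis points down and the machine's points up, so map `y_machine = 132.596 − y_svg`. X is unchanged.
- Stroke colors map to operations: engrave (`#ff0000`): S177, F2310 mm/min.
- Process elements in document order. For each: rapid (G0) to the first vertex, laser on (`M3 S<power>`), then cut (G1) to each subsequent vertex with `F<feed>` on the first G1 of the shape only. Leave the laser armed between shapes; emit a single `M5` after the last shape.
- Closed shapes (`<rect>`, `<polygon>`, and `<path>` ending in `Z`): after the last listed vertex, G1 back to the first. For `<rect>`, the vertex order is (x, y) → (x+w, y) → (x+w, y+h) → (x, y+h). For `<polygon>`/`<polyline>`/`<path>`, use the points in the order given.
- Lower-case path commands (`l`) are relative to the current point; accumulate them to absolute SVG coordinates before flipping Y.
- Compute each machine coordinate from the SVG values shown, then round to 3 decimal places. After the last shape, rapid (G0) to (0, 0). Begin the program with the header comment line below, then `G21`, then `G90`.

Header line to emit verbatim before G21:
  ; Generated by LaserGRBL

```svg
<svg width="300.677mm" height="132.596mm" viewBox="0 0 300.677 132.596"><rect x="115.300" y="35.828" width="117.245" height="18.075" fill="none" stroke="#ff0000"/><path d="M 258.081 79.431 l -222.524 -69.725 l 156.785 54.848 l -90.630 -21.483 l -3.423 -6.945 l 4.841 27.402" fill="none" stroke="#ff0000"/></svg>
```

viewBox `0 0 300.677 132.596` with mm width/height → 1 unit = 1 mm. Flip: y_m = 132.596 − y_svg.

**Shape 1** — `<rect>` rectangle, stroke `#ff0000` → engrave (S177, F2310). Machine vertices: (115.300,96.768) → (232.545,96.768) → (232.545,78.693) → (115.300,78.693) → (115.300,96.768). Closed: final G1 returns to the first vertex.

**Shape 2** — `<path>` open polyline, stroke `#ff0000` → engrave (S177, F2310). Machine vertices: (258.081,53.165) → (35.557,122.890) → (192.342,68.042) → (101.712,89.525) → (98.289,96.470) → (103.130,69.068). Open path.

; Generated by LaserGRBL
G21
G90
G0 X115.300 Y96.768
M3 S177
G1 X232.545 Y96.768 F2310
G1 X232.545 Y78.693
G1 X115.300 Y78.693
G1 X115.300 Y96.768
G0 X258.081 Y53.165
M3 S177
G1 X35.557 Y122.890 F2310
G1 X192.342 Y68.042
G1 X101.712 Y89.525
G1 X98.289 Y96.470
G1 X103.130 Y69.068
M5
G0 X0.000 Y0.000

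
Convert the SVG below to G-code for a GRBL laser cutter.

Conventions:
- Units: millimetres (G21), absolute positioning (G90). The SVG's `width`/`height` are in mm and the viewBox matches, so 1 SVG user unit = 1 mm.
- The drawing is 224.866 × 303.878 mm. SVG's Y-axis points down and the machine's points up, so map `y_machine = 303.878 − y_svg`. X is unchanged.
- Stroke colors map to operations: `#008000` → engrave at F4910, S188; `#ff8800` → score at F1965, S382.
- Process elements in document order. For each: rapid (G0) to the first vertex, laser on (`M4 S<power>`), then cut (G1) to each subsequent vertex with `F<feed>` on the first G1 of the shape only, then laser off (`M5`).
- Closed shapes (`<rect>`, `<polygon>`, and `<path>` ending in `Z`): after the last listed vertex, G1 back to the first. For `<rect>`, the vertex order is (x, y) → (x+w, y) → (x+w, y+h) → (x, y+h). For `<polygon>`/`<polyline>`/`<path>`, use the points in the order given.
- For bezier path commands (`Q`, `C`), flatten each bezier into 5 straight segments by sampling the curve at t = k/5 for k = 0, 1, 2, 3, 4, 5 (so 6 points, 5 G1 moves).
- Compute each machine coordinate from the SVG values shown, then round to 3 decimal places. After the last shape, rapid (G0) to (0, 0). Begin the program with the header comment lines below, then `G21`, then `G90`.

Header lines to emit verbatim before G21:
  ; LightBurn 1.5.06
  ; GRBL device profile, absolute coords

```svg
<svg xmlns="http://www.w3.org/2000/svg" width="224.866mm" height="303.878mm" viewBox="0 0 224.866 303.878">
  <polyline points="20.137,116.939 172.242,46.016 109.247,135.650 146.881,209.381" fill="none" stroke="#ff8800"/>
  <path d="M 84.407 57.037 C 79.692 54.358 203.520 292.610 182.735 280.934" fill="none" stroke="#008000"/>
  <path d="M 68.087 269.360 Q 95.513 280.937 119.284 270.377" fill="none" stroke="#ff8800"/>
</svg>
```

1 u = 1 mm; y_m = 303.878 − y.

[1] `<polyline>` open polyline, #ff8800→score S382 F1965: (20.137,186.939) → (172.242,257.862) → (109.247,168.228) → (146.881,94.497)

[2] `<path>` cubic bezier, #008000→engrave S188 F4910: (84.407,246.841) → (94.818,223.464) → (122.968,165.824) → (155.745,97.483) → (180.038,42.003) → (182.735,22.944)

[3] `<path>` quadratic bezier, #ff8800→score S382 F1965: (68.087,34.518) → (78.911,30.773) → (89.443,28.798) → (99.682,28.595) → (109.629,30.162) → (119.284,33.501)

; LightBurn 1.5.06
; GRBL device profile, absolute coords
G21
G90
G0 X20.137 Y186.939
M4 S382
G1 X172.242 Y257.862 F1965
G1 X109.247 Y168.228
G1 X146.881 Y94.497
M5
G0 X84.407 Y246.841
M4 S188
G1 X94.818 Y223.464 F4910
G1 X122.968 Y165.824
G1 X155.745 Y97.483
G1 X180.038 Y42.003
G1 X182.735 Y22.944
M5
G0 X68.087 Y34.518
M4 S382
G1 X78.911 Y30.773 F1965
G1 X89.443 Y28.798
G1 X99.682 Y28.595
G1 X109.629 Y30.162
G1 X119.284 Y33.501
M5
G0 X0.000 Y0.000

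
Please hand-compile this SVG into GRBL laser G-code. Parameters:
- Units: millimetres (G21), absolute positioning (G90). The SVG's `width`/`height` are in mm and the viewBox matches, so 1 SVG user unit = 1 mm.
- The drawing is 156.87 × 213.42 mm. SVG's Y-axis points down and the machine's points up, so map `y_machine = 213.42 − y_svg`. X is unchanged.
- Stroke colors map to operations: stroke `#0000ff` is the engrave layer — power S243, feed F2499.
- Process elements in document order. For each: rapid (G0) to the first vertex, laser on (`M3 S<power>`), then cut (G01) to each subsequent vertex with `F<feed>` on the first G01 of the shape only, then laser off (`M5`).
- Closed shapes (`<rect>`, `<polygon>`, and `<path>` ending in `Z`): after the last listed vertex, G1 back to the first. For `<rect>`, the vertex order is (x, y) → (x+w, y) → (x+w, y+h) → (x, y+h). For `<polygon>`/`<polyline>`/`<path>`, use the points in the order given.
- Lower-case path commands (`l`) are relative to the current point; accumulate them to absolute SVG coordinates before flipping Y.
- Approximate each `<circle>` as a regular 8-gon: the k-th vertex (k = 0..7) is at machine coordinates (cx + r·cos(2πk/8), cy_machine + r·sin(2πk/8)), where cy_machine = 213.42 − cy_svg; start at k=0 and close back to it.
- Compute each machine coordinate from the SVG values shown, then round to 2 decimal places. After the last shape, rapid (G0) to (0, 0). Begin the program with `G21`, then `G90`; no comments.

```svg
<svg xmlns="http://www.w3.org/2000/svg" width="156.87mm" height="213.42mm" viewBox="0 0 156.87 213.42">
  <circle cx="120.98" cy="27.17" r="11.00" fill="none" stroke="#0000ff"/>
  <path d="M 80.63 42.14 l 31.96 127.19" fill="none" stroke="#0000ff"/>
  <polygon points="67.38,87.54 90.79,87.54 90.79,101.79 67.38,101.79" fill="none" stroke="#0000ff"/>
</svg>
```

G21
G90
G0 X131.98 Y186.25
M3 S243
G01 X128.76 Y194.03 F2499
G01 X120.98 Y197.25
G01 X113.20 Y194.03
G01 X109.98 Y186.25
G01 X113.20 Y178.47
G01 X120.98 Y175.25
G01 X128.76 Y178.47
G01 X131.98 Y186.25
M5
G0 X80.63 Y171.28
M3 S243
G01 X112.59 Y44.09 F2499
M5
G0 X67.38 Y125.88
M3 S243
G01 X90.79 Y125.88 F2499
G01 X90.79 Y111.63
G01 X67.38 Y111.63
G01 X67.38 Y125.88
M5
G0 X0.00 Y0.00

1 u = 1 mm; y_m = 213.42 − y.

[1] `<circle>` circle, #0000ff→engrave S243 F2499: (131.98,186.25) → (128.76,194.03) → (120.98,197.25) → (113.20,194.03) → (109.98,186.25) → (113.20,178.47) → (120.98,175.25) → (128.76,178.47) → (131.98,186.25) (closed)

[2] `<path>` line segment, #0000ff→engrave S243 F2499: (80.63,171.28) → (112.59,44.09)

[3] `<polygon>` rectangle, #0000ff→engrave S243 F2499: (67.38,125.88) → (90.79,125.88) → (90.79,111.63) → (67.38,111.63) → (67.38,125.88) (closed)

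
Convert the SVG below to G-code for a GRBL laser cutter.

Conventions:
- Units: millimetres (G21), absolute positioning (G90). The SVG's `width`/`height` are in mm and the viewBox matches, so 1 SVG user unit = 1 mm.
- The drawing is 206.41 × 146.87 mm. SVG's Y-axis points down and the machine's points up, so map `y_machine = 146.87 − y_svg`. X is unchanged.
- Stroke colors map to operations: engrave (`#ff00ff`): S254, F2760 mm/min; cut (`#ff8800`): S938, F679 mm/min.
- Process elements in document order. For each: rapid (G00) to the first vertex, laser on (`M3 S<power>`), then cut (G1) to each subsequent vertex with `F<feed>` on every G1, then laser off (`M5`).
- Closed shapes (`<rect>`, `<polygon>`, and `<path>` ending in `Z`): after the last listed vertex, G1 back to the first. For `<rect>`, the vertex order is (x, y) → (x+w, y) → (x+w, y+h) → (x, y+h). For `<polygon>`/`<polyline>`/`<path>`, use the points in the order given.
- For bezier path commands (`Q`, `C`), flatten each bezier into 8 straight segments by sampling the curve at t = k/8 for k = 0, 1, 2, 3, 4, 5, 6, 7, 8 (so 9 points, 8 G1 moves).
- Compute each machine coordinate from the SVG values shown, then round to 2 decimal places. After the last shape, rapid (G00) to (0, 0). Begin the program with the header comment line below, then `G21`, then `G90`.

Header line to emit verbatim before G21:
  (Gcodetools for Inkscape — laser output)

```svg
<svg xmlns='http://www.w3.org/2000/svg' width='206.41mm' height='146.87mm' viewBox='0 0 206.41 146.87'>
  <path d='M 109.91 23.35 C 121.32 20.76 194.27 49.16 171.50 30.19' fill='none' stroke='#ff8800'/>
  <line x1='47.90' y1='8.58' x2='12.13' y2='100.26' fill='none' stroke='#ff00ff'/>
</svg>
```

(Gcodetools for Inkscape — laser output)
G21
G90
G00 X109.91 Y123.52
M3 S938
G1 X116.77 Y123.19 F679
G1 X127.55 Y120.88 F679
G1 X140.42 Y117.49 F679
G1 X153.52 Y113.96 F679
G1 X165.03 Y111.19 F679
G1 X173.09 Y110.11 F679
G1 X175.86 Y111.63 F679
G1 X171.50 Y116.68 F679
M5
G00 X47.90 Y138.29
M3 S254
G1 X12.13 Y46.61 F2760
M5
G00 X0.00 Y0.00

Since the viewBox matches the mm dimensions, user units are millimetres directly. The only transform is the Y-flip y_m = 146.87 − y_svg.

Shape 1 is a cubic bezier drawn with `<path>`. Its stroke #ff8800 means cut at S938, F679. After flipping Y the toolpath is (109.91,123.52) → (116.77,123.19) → (127.55,120.88) → (140.42,117.49) → (153.52,113.96) → (165.03,111.19) → (173.09,110.11) → (175.86,111.63) → (171.50,116.68).

Shape 2 is a line segment drawn with `<line>`. Its stroke #ff00ff means engrave at S254, F2760. After flipping Y the toolpath is (47.90,138.29) → (12.13,46.61).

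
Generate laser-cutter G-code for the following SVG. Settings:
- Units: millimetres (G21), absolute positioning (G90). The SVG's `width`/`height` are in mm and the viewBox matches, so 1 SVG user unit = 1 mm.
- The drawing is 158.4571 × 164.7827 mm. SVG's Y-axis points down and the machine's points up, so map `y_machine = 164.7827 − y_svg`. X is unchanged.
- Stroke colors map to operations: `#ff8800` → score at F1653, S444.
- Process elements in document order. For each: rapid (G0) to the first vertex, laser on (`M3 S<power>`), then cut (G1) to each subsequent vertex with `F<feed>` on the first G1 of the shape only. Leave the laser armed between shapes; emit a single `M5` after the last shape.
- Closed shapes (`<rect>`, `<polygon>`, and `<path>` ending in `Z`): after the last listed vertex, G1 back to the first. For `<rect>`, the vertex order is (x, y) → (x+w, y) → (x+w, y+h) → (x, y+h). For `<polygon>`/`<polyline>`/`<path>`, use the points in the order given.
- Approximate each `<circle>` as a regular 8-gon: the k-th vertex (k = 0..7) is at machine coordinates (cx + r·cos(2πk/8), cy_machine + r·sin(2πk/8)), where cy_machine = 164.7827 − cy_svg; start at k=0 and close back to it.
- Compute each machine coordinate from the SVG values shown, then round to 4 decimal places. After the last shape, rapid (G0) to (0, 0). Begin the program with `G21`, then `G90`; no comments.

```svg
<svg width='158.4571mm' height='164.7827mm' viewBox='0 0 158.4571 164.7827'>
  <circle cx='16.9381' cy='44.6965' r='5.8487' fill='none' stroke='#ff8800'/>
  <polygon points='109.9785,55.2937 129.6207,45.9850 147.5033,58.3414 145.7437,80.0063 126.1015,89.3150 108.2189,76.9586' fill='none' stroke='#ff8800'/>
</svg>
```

G21
G90
G0 X22.7868 Y120.0862
M3 S444
G1 X21.0738 Y124.2219 F1653
G1 X16.9381 Y125.9349
G1 X12.8024 Y124.2219
G1 X11.0894 Y120.0862
G1 X12.8024 Y115.9505
G1 X16.9381 Y114.2375
G1 X21.0738 Y115.9505
G1 X22.7868 Y120.0862
G0 X109.9785 Y109.4890
M3 S444
G1 X129.6207 Y118.7977 F1653
G1 X147.5033 Y106.4413
G1 X145.7437 Y84.7764
G1 X126.1015 Y75.4677
G1 X108.2189 Y87.8241
G1 X109.9785 Y109.4890
M5
G0 X0.0000 Y0.0000

1 u = 1 mm; y_m = 164.7827 − y.

[1] `<circle>` circle, #ff8800→score S444 F1653: (22.7868,120.0862) → (21.0738,124.2219) → (16.9381,125.9349) → (12.8024,124.2219) → (11.0894,120.0862) → (12.8024,115.9505) → (16.9381,114.2375) → (21.0738,115.9505) → (22.7868,120.0862) (closed)

[2] `<polygon>` regular polygon, #ff8800→score S444 F1653: (109.9785,109.4890) → (129.6207,118.7977) → (147.5033,106.4413) → (145.7437,84.7764) → (126.1015,75.4677) → (108.2189,87.8241) → (109.9785,109.4890) (closed)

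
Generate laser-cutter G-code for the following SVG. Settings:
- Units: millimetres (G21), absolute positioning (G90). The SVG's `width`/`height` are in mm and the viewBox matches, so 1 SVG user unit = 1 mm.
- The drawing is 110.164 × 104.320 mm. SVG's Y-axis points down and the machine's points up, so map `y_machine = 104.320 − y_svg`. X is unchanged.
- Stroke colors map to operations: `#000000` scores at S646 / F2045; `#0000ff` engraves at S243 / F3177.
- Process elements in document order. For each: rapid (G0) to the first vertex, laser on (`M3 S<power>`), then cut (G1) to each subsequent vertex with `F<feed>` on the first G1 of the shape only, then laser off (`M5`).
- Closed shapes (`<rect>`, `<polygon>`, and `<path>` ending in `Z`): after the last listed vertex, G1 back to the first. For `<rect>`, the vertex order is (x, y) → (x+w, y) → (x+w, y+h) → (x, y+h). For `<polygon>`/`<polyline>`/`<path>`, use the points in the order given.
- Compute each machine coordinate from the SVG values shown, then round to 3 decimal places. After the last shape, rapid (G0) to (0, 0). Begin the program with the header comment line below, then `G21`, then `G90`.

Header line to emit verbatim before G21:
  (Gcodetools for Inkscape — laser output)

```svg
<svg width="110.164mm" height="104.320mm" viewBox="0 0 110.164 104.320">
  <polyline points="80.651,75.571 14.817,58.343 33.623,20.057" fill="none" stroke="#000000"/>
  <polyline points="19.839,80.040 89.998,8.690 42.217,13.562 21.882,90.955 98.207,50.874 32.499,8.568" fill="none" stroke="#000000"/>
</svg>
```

1 u = 1 mm; y_m = 104.320 − y.

[1] `<polyline>` open polyline, #000000→score S646 F2045: (80.651,28.749) → (14.817,45.977) → (33.623,84.263)

[2] `<polyline>` open polyline, #000000→score S646 F2045: (19.839,24.280) → (89.998,95.630) → (42.217,90.758) → (21.882,13.365) → (98.207,53.446) → (32.499,95.752)

(Gcodetools for Inkscape — laser output)
G21
G90
G0 X80.651 Y28.749
M3 S646
G1 X14.817 Y45.977 F2045
G1 X33.623 Y84.263
M5
G0 X19.839 Y24.280
M3 S646
G1 X89.998 Y95.630 F2045
G1 X42.217 Y90.758
G1 X21.882 Y13.365
G1 X98.207 Y53.446
G1 X32.499 Y95.752
M5
G0 X0.000 Y0.000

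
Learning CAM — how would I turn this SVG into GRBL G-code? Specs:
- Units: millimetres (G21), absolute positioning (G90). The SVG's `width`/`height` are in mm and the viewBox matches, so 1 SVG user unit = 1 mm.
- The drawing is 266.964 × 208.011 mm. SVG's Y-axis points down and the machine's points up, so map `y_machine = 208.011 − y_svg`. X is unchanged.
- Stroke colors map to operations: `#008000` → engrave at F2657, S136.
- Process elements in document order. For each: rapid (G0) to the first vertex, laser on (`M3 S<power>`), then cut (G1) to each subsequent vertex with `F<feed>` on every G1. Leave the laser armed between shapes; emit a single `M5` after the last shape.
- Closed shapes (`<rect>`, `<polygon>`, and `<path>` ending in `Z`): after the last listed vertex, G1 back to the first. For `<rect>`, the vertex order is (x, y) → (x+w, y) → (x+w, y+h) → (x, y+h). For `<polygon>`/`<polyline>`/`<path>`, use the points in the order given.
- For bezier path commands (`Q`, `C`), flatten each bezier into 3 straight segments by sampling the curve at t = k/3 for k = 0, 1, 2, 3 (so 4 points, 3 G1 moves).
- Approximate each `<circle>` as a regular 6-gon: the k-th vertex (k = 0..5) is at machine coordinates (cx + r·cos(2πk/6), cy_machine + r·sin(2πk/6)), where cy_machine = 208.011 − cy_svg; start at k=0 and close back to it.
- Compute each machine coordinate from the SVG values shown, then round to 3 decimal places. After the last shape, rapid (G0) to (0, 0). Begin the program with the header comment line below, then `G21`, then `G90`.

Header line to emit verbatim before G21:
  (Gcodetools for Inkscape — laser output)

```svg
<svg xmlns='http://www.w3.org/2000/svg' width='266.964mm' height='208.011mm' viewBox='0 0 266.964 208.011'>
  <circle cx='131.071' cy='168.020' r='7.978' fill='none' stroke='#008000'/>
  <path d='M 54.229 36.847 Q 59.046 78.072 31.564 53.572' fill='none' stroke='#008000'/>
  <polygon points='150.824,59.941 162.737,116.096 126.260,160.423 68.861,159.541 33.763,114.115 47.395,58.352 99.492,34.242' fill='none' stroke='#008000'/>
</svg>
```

(Gcodetools for Inkscape — laser output)
G21
G90
G0 X139.049 Y39.991
M3 S136
G1 X135.060 Y46.900 F2657
G1 X127.082 Y46.900 F2657
G1 X123.093 Y39.991 F2657
G1 X127.082 Y33.082 F2657
G1 X135.060 Y33.082 F2657
G1 X139.049 Y39.991 F2657
G0 X54.229 Y171.164
M3 S136
G1 X53.852 Y150.983 F2657
G1 X46.297 Y145.408 F2657
G1 X31.564 Y154.439 F2657
G0 X150.824 Y148.070
M3 S136
G1 X162.737 Y91.915 F2657
G1 X126.260 Y47.588 F2657
G1 X68.861 Y48.470 F2657
G1 X33.763 Y93.896 F2657
G1 X47.395 Y149.659 F2657
G1 X99.492 Y173.769 F2657
G1 X150.824 Y148.070 F2657
M5
G0 X0.000 Y0.000

1 u = 1 mm; y_m = 208.011 − y.

[1] `<circle>` circle, #008000→engrave S136 F2657: (139.049,39.991) → (135.060,46.900) → (127.082,46.900) → (123.093,39.991) → (127.082,33.082) → (135.060,33.082) → (139.049,39.991) (closed)

[2] `<path>` quadratic bezier, #008000→engrave S136 F2657: (54.229,171.164) → (53.852,150.983) → (46.297,145.408) → (31.564,154.439)

[3] `<polygon>` regular polygon, #008000→engrave S136 F2657: (150.824,148.070) → (162.737,91.915) → (126.260,47.588) → (68.861,48.470) → (33.763,93.896) → (47.395,149.659) → (99.492,173.769) → (150.824,148.070) (closed)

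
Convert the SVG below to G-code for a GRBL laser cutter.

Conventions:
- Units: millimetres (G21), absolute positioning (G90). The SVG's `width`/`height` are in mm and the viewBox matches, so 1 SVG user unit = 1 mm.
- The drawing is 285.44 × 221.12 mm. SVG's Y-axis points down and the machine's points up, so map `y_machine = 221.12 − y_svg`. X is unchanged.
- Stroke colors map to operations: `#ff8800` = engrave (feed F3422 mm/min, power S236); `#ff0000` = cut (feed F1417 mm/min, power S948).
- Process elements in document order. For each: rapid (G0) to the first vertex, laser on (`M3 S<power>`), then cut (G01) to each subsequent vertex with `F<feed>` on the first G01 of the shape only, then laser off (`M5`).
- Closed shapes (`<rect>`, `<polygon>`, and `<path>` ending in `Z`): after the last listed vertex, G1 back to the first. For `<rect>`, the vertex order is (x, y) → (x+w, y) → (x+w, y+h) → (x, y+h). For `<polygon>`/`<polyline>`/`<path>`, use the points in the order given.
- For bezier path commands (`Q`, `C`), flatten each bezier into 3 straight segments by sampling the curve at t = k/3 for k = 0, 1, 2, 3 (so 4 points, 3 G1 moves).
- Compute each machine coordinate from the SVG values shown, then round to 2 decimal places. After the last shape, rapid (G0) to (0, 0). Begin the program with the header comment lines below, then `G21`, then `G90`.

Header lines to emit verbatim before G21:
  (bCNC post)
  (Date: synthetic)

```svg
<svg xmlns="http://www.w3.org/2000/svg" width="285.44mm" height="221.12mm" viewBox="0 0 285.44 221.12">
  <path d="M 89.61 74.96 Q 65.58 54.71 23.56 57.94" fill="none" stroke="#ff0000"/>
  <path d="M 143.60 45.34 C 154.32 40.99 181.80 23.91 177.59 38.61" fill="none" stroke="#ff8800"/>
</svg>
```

viewBox `0 0 285.44 221.12` with mm width/height → 1 unit = 1 mm. Flip: y_m = 221.12 − y_svg.

**Shape 1** — `<path>` quadratic bezier, stroke `#ff0000` → cut (S948, F1417). Control points (SVG): P0=(89.61,74.96), P1=(65.58,54.71), P2=(23.56,57.94); sampled at t=k/3. Machine vertices: (89.61,146.16) → (71.59,157.05) → (49.57,162.72) → (23.56,163.18). Open path.

**Shape 2** — `<path>` cubic bezier, stroke `#ff8800` → engrave (S236, F3422). Control points (SVG): P0=(143.60,45.34), P1=(154.32,40.99), P2=(181.80,23.91), P3=(177.59,38.61); sampled at t=k/3. Machine vertices: (143.60,175.78) → (158.11,182.72) → (173.03,188.27) → (177.59,182.51). Open path.

(bCNC post)
(Date: synthetic)
G21
G90
G0 X89.61 Y146.16
M3 S948
G01 X71.59 Y157.05 F1417
G01 X49.57 Y162.72
G01 X23.56 Y163.18
M5
G0 X143.60 Y175.78
M3 S236
G01 X158.11 Y182.72 F3422
G01 X173.03 Y188.27
G01 X177.59 Y182.51
M5
G0 X0.00 Y0.00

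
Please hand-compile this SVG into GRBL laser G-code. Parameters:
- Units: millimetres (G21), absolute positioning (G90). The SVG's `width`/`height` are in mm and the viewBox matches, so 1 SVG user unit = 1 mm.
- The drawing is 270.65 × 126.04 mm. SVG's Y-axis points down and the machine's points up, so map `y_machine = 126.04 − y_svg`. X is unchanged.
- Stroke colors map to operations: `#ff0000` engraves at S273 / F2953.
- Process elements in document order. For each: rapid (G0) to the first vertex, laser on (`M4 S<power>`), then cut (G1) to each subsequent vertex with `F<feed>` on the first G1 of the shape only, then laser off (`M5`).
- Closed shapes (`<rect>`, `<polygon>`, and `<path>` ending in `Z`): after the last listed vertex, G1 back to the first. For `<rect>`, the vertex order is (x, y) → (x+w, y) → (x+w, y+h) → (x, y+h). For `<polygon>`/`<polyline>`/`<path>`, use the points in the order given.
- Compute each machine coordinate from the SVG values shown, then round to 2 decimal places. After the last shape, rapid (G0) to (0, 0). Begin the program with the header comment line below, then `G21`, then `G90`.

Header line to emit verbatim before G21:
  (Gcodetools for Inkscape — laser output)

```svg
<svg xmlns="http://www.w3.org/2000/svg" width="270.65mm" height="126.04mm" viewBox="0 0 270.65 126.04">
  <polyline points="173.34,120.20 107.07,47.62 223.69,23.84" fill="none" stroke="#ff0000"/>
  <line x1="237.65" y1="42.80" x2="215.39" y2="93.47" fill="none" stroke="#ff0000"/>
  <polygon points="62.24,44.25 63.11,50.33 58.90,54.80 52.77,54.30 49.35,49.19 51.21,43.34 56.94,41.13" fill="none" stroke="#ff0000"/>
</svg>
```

(Gcodetools for Inkscape — laser output)
G21
G90
G0 X173.34 Y5.84
M4 S273
G1 X107.07 Y78.42 F2953
G1 X223.69 Y102.20
M5
G0 X237.65 Y83.24
M4 S273
G1 X215.39 Y32.57 F2953
M5
G0 X62.24 Y81.79
M4 S273
G1 X63.11 Y75.71 F2953
G1 X58.90 Y71.24
G1 X52.77 Y71.74
G1 X49.35 Y76.85
G1 X51.21 Y82.70
G1 X56.94 Y84.91
G1 X62.24 Y81.79
M5
G0 X0.00 Y0.00

1 u = 1 mm; y_m = 126.04 − y.

[1] `<polyline>` open polyline, #ff0000→engrave S273 F2953: (173.34,5.84) → (107.07,78.42) → (223.69,102.20)

[2] `<line>` line segment, #ff0000→engrave S273 F2953: (237.65,83.24) → (215.39,32.57)

[3] `<polygon>` regular polygon, #ff0000→engrave S273 F2953: (62.24,81.79) → (63.11,75.71) → (58.90,71.24) → (52.77,71.74) → (49.35,76.85) → (51.21,82.70) → (56.94,84.91) → (62.24,81.79) (closed)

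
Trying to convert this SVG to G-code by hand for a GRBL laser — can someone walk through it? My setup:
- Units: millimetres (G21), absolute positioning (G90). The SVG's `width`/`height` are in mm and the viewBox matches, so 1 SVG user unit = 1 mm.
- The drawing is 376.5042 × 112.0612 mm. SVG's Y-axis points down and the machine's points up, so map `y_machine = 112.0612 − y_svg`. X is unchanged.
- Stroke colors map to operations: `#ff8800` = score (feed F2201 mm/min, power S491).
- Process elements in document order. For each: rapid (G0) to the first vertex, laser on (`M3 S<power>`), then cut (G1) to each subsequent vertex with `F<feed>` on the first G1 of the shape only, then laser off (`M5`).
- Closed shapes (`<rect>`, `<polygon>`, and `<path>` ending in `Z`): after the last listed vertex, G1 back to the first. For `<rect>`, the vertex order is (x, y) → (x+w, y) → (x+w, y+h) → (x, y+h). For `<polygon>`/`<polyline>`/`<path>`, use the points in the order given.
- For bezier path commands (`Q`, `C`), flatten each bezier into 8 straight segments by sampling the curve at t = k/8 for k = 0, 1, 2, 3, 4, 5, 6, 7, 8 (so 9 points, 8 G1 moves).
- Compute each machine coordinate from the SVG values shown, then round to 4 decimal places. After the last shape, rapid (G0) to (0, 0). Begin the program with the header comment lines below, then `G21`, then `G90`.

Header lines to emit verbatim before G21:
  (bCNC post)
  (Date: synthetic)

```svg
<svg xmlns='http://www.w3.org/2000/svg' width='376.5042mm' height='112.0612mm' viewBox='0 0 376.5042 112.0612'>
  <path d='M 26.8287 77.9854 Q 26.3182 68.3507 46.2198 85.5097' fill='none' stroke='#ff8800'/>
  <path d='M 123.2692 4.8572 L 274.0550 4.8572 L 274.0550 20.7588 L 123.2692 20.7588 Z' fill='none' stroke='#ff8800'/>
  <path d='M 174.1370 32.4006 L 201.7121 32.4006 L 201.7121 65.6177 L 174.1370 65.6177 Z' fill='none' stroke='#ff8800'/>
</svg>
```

(bCNC post)
(Date: synthetic)
G21
G90
G0 X26.8287 Y34.0758
M3 S491
G1 X27.0200 Y36.0658 F2201
G1 X27.8492 Y37.2185
G1 X29.3163 Y37.5340
G1 X31.4212 Y37.0121
G1 X34.1641 Y35.6529
G1 X37.5448 Y33.4564
G1 X41.5633 Y30.4226
G1 X46.2198 Y26.5515
M5
G0 X123.2692 Y107.2040
M3 S491
G1 X274.0550 Y107.2040 F2201
G1 X274.0550 Y91.3024
G1 X123.2692 Y91.3024
G1 X123.2692 Y107.2040
M5
G0 X174.1370 Y79.6606
M3 S491
G1 X201.7121 Y79.6606 F2201
G1 X201.7121 Y46.4435
G1 X174.1370 Y46.4435
G1 X174.1370 Y79.6606
M5
G0 X0.0000 Y0.0000

viewBox `0 0 376.5042 112.0612` with mm width/height → 1 unit = 1 mm. Flip: y_m = 112.0612 − y_svg.

**Shape 1** — `<path>` quadratic bezier, stroke `#ff8800` → score (S491, F2201). Control points (SVG): P0=(26.8287,77.9854), P1=(26.3182,68.3507), P2=(46.2198,85.5097); sampled at t=k/8. Machine vertices: (26.8287,34.0758) → (27.0200,36.0658) → (27.8492,37.2185) → (29.3163,37.5340) → (31.4212,37.0121) → (34.1641,35.6529) → (37.5448,33.4564) → (41.5633,30.4226) → (46.2198,26.5515). Open path.

**Shape 2** — `<path>` rectangle, stroke `#ff8800` → score (S491, F2201). Machine vertices: (123.2692,107.2040) → (274.0550,107.2040) → (274.0550,91.3024) → (123.2692,91.3024) → (123.2692,107.2040). Closed: final G1 returns to the first vertex.

**Shape 3** — `<path>` rectangle, stroke `#ff8800` → score (S491, F2201). Machine vertices: (174.1370,79.6606) → (201.7121,79.6606) → (201.7121,46.4435) → (174.1370,46.4435) → (174.1370,79.6606). Closed: final G1 returns to the first vertex.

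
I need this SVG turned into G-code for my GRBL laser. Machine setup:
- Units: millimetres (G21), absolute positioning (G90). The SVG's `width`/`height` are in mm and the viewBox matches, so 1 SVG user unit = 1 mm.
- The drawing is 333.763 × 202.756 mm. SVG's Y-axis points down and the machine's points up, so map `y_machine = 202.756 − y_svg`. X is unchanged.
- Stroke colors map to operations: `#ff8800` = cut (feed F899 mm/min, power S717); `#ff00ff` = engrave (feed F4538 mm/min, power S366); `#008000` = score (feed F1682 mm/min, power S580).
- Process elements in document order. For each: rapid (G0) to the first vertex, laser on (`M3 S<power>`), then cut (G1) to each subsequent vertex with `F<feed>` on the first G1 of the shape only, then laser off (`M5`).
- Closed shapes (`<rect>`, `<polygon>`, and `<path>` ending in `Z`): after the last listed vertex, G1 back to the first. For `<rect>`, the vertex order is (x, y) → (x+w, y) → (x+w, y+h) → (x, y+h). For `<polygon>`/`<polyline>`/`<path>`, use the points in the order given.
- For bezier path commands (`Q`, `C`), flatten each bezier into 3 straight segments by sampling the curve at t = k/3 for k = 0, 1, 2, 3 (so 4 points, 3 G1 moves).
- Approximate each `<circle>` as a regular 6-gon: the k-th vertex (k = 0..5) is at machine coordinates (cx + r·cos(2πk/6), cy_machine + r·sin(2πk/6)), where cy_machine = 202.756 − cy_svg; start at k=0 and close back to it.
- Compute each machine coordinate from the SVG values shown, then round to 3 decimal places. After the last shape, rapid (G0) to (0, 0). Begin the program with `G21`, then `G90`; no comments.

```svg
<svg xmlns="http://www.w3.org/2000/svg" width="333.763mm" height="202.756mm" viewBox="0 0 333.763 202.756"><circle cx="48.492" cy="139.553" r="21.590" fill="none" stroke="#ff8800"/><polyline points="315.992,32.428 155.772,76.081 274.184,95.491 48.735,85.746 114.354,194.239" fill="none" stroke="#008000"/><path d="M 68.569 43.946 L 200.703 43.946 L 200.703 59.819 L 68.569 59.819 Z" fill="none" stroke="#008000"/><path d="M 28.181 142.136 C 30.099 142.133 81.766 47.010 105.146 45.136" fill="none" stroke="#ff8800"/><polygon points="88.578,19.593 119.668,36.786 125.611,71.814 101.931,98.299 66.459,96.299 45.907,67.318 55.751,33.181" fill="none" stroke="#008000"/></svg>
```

G21
G90
G0 X70.082 Y63.203
M3 S717
G1 X59.287 Y81.900 F899
G1 X37.697 Y81.900
G1 X26.902 Y63.203
G1 X37.697 Y44.506
G1 X59.287 Y44.506
G1 X70.082 Y63.203
M5
G0 X315.992 Y170.328
M3 S580
G1 X155.772 Y126.675 F1682
G1 X274.184 Y107.265
G1 X48.735 Y117.010
G1 X114.354 Y8.517
M5
G0 X68.569 Y158.810
M3 S580
G1 X200.703 Y158.810 F1682
G1 X200.703 Y142.937
G1 X68.569 Y142.937
G1 X68.569 Y158.810
M5
G0 X28.181 Y60.620
M3 S717
G1 X43.792 Y85.353 F899
G1 X75.227 Y131.640
G1 X105.146 Y157.620
M5
G0 X88.578 Y183.163
M3 S580
G1 X119.668 Y165.970 F1682
G1 X125.611 Y130.942
G1 X101.931 Y104.457
G1 X66.459 Y106.457
G1 X45.907 Y135.438
G1 X55.751 Y169.575
G1 X88.578 Y183.163
M5
G0 X0.000 Y0.000

1 u = 1 mm; y_m = 202.756 − y.

[1] `<circle>` circle, #ff8800→cut S717 F899: (70.082,63.203) → (59.287,81.900) → (37.697,81.900) → (26.902,63.203) → (37.697,44.506) → (59.287,44.506) → (70.082,63.203) (closed)

[2] `<polyline>` open polyline, #008000→score S580 F1682: (315.992,170.328) → (155.772,126.675) → (274.184,107.265) → (48.735,117.010) → (114.354,8.517)

[3] `<path>` rectangle, #008000→score S580 F1682: (68.569,158.810) → (200.703,158.810) → (200.703,142.937) → (68.569,142.937) → (68.569,158.810) (closed)

[4] `<path>` cubic bezier, #ff8800→cut S717 F899: (28.181,60.620) → (43.792,85.353) → (75.227,131.640) → (105.146,157.620)

[5] `<polygon>` regular polygon, #008000→score S580 F1682: (88.578,183.163) → (119.668,165.970) → (125.611,130.942) → (101.931,104.457) → (66.459,106.457) → (45.907,135.438) → (55.751,169.575) → (88.578,183.163) (closed)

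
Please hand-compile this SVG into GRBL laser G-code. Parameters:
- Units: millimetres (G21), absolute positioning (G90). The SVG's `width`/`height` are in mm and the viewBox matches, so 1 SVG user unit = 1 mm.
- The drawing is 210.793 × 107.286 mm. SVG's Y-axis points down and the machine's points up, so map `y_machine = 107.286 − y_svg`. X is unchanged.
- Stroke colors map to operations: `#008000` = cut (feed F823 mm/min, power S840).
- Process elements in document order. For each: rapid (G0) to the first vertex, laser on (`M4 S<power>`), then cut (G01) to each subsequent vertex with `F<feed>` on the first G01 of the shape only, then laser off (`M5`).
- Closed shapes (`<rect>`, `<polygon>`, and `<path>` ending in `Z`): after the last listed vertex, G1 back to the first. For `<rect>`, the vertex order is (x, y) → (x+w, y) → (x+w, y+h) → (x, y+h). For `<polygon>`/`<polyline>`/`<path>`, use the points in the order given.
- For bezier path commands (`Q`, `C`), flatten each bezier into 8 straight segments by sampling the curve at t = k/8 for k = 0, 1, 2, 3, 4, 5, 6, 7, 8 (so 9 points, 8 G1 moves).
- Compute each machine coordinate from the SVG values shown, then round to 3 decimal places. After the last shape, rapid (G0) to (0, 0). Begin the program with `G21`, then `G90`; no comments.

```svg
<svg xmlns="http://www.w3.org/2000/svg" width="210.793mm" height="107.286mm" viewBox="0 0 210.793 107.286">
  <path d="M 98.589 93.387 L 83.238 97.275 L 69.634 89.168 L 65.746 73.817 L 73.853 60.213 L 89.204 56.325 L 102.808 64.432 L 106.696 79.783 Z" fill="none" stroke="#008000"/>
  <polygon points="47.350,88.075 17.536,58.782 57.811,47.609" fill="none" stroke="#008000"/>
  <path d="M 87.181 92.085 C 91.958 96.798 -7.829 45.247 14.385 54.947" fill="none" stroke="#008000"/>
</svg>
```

1 u = 1 mm; y_m = 107.286 − y.

[1] `<path>` regular polygon, #008000→cut S840 F823: (98.589,13.899) → (83.238,10.011) → (69.634,18.118) → (65.746,33.469) → (73.853,47.073) → (89.204,50.961) → (102.808,42.854) → (106.696,27.503) → (98.589,13.899) (closed)

[2] `<polygon>` regular polygon, #008000→cut S840 F823: (47.350,19.211) → (17.536,48.504) → (57.811,59.677) → (47.350,19.211) (closed)

[3] `<path>` cubic bezier, #008000→cut S840 F823: (87.181,15.201) → (84.513,15.841) → (74.698,20.380) → (60.390,27.438) → (44.244,35.640) → (28.916,43.608) → (17.060,49.966) → (11.331,53.335) → (14.385,52.339)

G21
G90
G0 X98.589 Y13.899
M4 S840
G01 X83.238 Y10.011 F823
G01 X69.634 Y18.118
G01 X65.746 Y33.469
G01 X73.853 Y47.073
G01 X89.204 Y50.961
G01 X102.808 Y42.854
G01 X106.696 Y27.503
G01 X98.589 Y13.899
M5
G0 X47.350 Y19.211
M4 S840
G01 X17.536 Y48.504 F823
G01 X57.811 Y59.677
G01 X47.350 Y19.211
M5
G0 X87.181 Y15.201
M4 S840
G01 X84.513 Y15.841 F823
G01 X74.698 Y20.380
G01 X60.390 Y27.438
G01 X44.244 Y35.640
G01 X28.916 Y43.608
G01 X17.060 Y49.966
G01 X11.331 Y53.335
G01 X14.385 Y52.339
M5
G0 X0.000 Y0.000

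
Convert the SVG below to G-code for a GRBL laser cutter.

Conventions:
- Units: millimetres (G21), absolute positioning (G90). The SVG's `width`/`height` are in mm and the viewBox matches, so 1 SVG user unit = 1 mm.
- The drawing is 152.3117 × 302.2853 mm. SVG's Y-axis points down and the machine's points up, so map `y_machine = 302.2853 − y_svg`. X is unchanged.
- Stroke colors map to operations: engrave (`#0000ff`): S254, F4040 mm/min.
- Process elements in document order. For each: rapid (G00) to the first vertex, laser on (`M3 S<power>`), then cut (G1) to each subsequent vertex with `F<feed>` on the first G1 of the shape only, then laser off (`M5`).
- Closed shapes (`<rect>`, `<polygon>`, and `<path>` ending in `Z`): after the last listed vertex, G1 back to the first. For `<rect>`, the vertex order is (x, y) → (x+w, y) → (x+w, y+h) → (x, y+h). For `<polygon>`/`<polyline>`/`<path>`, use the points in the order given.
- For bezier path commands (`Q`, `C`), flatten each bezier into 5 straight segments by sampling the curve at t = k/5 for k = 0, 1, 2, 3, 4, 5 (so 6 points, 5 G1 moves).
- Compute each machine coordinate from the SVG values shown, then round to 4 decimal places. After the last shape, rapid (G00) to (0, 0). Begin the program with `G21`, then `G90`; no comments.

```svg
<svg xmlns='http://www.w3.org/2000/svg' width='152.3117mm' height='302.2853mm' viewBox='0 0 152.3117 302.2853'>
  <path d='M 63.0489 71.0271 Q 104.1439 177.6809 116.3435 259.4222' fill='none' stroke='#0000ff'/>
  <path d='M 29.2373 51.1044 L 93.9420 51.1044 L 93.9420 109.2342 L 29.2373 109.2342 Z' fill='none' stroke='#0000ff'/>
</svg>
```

G21
G90
G00 X63.0489 Y231.2582
M3 S254
G1 X78.3311 Y189.5932 F4040
G1 X91.3016 Y149.9212
G1 X101.9606 Y112.2421
G1 X110.3078 Y76.5561
G1 X116.3435 Y42.8631
M5
G00 X29.2373 Y251.1809
M3 S254
G1 X93.9420 Y251.1809 F4040
G1 X93.9420 Y193.0511
G1 X29.2373 Y193.0511
G1 X29.2373 Y251.1809
M5
G00 X0.0000 Y0.0000

Since the viewBox matches the mm dimensions, user units are millimetres directly. The only transform is the Y-flip y_m = 302.2853 − y_svg.

Shape 1 is a quadratic bezier drawn with `<path>`. Its stroke #0000ff means engrave at S254, F4040. After flipping Y the toolpath is (63.0489,231.2582) → (78.3311,189.5932) → (91.3016,149.9212) → (101.9606,112.2421) → (110.3078,76.5561) → (116.3435,42.8631).

Shape 2 is a rectangle drawn with `<path>`. Its stroke #0000ff means engrave at S254, F4040. After flipping Y the toolpath is (29.2373,251.1809) → (93.9420,251.1809) → (93.9420,193.0511) → (29.2373,193.0511) → (29.2373,251.1809), returning to the start.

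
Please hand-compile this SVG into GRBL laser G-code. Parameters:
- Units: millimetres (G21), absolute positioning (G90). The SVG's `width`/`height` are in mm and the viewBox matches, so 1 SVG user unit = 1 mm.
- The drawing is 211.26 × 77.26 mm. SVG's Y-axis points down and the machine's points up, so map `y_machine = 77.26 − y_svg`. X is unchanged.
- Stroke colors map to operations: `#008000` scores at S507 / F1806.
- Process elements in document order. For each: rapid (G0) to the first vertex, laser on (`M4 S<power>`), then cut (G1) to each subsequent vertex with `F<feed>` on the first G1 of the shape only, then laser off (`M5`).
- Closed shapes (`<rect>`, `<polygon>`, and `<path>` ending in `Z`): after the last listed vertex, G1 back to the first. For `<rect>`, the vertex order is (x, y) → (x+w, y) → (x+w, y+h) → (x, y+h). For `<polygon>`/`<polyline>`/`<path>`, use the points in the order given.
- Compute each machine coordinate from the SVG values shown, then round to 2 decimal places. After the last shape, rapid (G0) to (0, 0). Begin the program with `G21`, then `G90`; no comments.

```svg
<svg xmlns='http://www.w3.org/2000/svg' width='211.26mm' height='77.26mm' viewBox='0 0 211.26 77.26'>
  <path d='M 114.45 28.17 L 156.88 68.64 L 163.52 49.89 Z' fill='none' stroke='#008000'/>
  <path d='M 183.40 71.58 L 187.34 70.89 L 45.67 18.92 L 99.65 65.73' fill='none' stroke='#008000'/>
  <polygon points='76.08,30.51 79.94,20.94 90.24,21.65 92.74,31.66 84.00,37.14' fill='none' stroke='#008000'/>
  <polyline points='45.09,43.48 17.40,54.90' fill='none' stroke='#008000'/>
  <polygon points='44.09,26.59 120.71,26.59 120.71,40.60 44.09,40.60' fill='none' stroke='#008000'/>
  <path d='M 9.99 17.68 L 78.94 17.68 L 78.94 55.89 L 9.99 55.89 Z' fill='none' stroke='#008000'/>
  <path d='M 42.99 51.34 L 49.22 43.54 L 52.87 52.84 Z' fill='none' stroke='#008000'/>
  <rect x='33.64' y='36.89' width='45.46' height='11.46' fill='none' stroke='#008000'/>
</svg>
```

G21
G90
G0 X114.45 Y49.09
M4 S507
G1 X156.88 Y8.62 F1806
G1 X163.52 Y27.37
G1 X114.45 Y49.09
M5
G0 X183.40 Y5.68
M4 S507
G1 X187.34 Y6.37 F1806
G1 X45.67 Y58.34
G1 X99.65 Y11.53
M5
G0 X76.08 Y46.75
M4 S507
G1 X79.94 Y56.32 F1806
G1 X90.24 Y55.61
G1 X92.74 Y45.60
G1 X84.00 Y40.12
G1 X76.08 Y46.75
M5
G0 X45.09 Y33.78
M4 S507
G1 X17.40 Y22.36 F1806
M5
G0 X44.09 Y50.67
M4 S507
G1 X120.71 Y50.67 F1806
G1 X120.71 Y36.66
G1 X44.09 Y36.66
G1 X44.09 Y50.67
M5
G0 X9.99 Y59.58
M4 S507
G1 X78.94 Y59.58 F1806
G1 X78.94 Y21.37
G1 X9.99 Y21.37
G1 X9.99 Y59.58
M5
G0 X42.99 Y25.92
M4 S507
G1 X49.22 Y33.72 F1806
G1 X52.87 Y24.42
G1 X42.99 Y25.92
M5
G0 X33.64 Y40.37
M4 S507
G1 X79.10 Y40.37 F1806
G1 X79.10 Y28.91
G1 X33.64 Y28.91
G1 X33.64 Y40.37
M5
G0 X0.00 Y0.00

viewBox `0 0 211.26 77.26` with mm width/height → 1 unit = 1 mm. Flip: y_m = 77.26 − y_svg.

**Shape 1** — `<path>` closed polygon, stroke `#008000` → score (S507, F1806). Machine vertices: (114.45,49.09) → (156.88,8.62) → (163.52,27.37) → (114.45,49.09). Closed: final G1 returns to the first vertex.

**Shape 2** — `<path>` open polyline, stroke `#008000` → score (S507, F1806). Machine vertices: (183.40,5.68) → (187.34,6.37) → (45.67,58.34) → (99.65,11.53). Open path.

**Shape 3** — `<polygon>` regular polygon, stroke `#008000` → score (S507, F1806). Machine vertices: (76.08,46.75) → (79.94,56.32) → (90.24,55.61) → (92.74,45.60) → (84.00,40.12) → (76.08,46.75). Closed: final G1 returns to the first vertex.

**Shape 4** — `<polyline>` line segment, stroke `#008000` → score (S507, F1806). Machine vertices: (45.09,33.78) → (17.40,22.36). Open path.

**Shape 5** — `<polygon>` rectangle, stroke `#008000` → score (S507, F1806). Machine vertices: (44.09,50.67) → (120.71,50.67) → (120.71,36.66) → (44.09,36.66) → (44.09,50.67). Closed: final G1 returns to the first vertex.

**Shape 6** — `<path>` rectangle, stroke `#008000` → score (S507, F1806). Machine vertices: (9.99,59.58) → (78.94,59.58) → (78.94,21.37) → (9.99,21.37) → (9.99,59.58). Closed: final G1 returns to the first vertex.

**Shape 7** — `<path>` regular polygon, stroke `#008000` → score (S507, F1806). Machine vertices: (42.99,25.92) → (49.22,33.72) → (52.87,24.42) → (42.99,25.92). Closed: final G1 returns to the first vertex.

**Shape 8** — `<rect>` rectangle, stroke `#008000` → score (S507, F1806). Machine vertices: (33.64,40.37) → (79.10,40.37) → (79.10,28.91) → (33.64,28.91) → (33.64,40.37). Closed: final G1 returns to the first vertex.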